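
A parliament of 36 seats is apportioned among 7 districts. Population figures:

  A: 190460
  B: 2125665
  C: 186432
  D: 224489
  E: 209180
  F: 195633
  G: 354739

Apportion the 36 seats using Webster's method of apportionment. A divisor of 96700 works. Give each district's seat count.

With modified divisor 96700: modified quotas A 1.970, B 21.982, C 1.928, D 2.321, E 2.163, F 2.023, G 3.668.
Rounding to the nearest integer: A 2, B 22, C 2, D 2, E 2, F 2, G 4 (total 36).

A=2; B=22; C=2; D=2; E=2; F=2; G=4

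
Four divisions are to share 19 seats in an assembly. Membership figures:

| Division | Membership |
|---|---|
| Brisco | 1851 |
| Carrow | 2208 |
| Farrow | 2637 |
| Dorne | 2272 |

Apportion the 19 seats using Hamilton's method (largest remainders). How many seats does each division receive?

Brisco 4; Carrow 5; Farrow 5; Dorne 5

Standard divisor: 8968 ÷ 19 = 472.
Standard quotas: Brisco 3.922, Carrow 4.678, Farrow 5.587, Dorne 4.814.
Lower quotas: Brisco 3, Carrow 4, Farrow 5, Dorne 4 (sum 16, leaving 3 seats).
Remainders in descending order: Brisco 0.922, Dorne 0.814, Carrow 0.678, Farrow 0.587.
The surplus seats go to Brisco, Dorne, Carrow.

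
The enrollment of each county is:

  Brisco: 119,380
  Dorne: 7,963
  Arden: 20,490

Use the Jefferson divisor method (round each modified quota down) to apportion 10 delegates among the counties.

Brisco: 9; Dorne: 0; Arden: 1

Standard divisor 147833/10 ≈ 14783.3; standard quotas: Brisco 8.075, Dorne 0.539, Arden 1.386.
Rounding down gives 8, 0, 1 = 9 seats, so the divisor must be adjusted.
With modified divisor 12600: modified quotas Brisco 9.475, Dorne 0.632, Arden 1.626.
Rounding down: Brisco 9, Dorne 0, Arden 1 (total 10).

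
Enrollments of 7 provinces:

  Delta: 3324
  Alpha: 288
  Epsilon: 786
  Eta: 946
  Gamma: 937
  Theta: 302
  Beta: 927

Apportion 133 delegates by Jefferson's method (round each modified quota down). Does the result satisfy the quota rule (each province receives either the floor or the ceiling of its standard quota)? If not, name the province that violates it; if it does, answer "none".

Standard quotas: Delta 58.867, Alpha 5.100, Epsilon 13.920, Eta 16.753, Gamma 16.594, Theta 5.348, Beta 16.417.
Jefferson allocation: Delta 60, Alpha 5, Epsilon 14, Eta 17, Gamma 16, Theta 5, Beta 16.
Delta has quota 58.867 (lower 58, upper 59) but receives 60 — outside the quota interval.

Delta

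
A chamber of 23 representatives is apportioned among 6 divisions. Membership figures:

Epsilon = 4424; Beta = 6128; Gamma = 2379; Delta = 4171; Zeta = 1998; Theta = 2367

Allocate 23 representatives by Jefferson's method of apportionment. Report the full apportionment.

Standard divisor 21467/23 ≈ 933.348; standard quotas: Epsilon 4.740, Beta 6.566, Gamma 2.549, Delta 4.469, Zeta 2.141, Theta 2.536.
Rounding down gives 4, 6, 2, 4, 2, 2 = 20 seats, so the divisor must be adjusted.
With modified divisor 800: modified quotas Epsilon 5.530, Beta 7.660, Gamma 2.974, Delta 5.214, Zeta 2.498, Theta 2.959.
Rounding down: Epsilon 5, Beta 7, Gamma 2, Delta 5, Zeta 2, Theta 2 (total 23).

Epsilon 5; Beta 7; Gamma 2; Delta 5; Zeta 2; Theta 2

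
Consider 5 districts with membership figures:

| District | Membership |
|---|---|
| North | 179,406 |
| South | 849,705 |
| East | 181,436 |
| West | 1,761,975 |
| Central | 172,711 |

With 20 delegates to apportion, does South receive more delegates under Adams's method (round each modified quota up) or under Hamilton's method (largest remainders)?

Adams: North 2, South 5, East 2, West 10, Central 1.
Hamilton: North 1, South 6, East 1, West 11, Central 1.
South gets 5 under Adams and 6 under Hamilton.

Hamilton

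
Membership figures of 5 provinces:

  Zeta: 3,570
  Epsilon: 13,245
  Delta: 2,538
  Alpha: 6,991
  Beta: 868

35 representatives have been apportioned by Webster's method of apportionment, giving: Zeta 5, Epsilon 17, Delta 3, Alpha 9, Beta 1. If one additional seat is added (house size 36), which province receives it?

Epsilon

Priority for the next seat is population ÷ (current seats + 0.5).
Priorities: Zeta 649.091, Epsilon 756.857, Delta 725.143, Alpha 735.895, Beta 578.667.
Highest priority: Epsilon.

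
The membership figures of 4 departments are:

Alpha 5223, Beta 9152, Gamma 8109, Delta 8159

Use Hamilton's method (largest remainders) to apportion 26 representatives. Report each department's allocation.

Alpha 4, Beta 8, Gamma 7, Delta 7

The standard divisor is 30643/26 ≈ 1178.577.
Standard quotas: Alpha 4.4316, Beta 7.7653, Gamma 6.8803, Delta 6.9228.
Lower quotas: Alpha 4, Beta 7, Gamma 6, Delta 6 (sum 23, leaving 3 seats).
Remainders in descending order: Delta 0.9228, Gamma 0.8803, Beta 0.7653, Alpha 0.4316.
The surplus seats go to Delta, Gamma, Beta.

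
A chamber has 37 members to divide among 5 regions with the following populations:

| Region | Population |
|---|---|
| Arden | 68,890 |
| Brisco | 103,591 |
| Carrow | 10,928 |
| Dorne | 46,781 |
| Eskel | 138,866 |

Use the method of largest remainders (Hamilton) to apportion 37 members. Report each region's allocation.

Arden 7; Brisco 10; Carrow 1; Dorne 5; Eskel 14

The standard divisor is 369056/37 ≈ 9974.486.
Standard quotas: Arden 6.9066, Brisco 10.3856, Carrow 1.0956, Dorne 4.6901, Eskel 13.9221.
Lower quotas: Arden 6, Brisco 10, Carrow 1, Dorne 4, Eskel 13 (sum 34, leaving 3 seats).
Remainders in descending order: Eskel 0.9221, Arden 0.9066, Dorne 0.6901, Brisco 0.3856, Carrow 0.0956.
The surplus seats go to Eskel, Arden, Dorne.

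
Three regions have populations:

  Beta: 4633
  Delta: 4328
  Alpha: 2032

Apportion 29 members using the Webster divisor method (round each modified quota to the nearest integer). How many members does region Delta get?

12

Standard divisor 10993/29 ≈ 379.069; standard quotas: Beta 12.222, Delta 11.417, Alpha 5.361.
Rounding to the nearest integer gives 12, 11, 5 = 28 seats, so the divisor must be adjusted.
With modified divisor 373: modified quotas Beta 12.421, Delta 11.603, Alpha 5.448.
Rounding to the nearest integer: Beta 12, Delta 12, Alpha 5 (total 29).
Delta receives 12.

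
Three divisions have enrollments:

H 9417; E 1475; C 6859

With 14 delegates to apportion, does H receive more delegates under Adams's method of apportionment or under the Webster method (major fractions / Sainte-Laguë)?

Webster

Adams: H 7, E 2, C 5.
Webster: H 8, E 1, C 5.
H gets 7 under Adams and 8 under Webster.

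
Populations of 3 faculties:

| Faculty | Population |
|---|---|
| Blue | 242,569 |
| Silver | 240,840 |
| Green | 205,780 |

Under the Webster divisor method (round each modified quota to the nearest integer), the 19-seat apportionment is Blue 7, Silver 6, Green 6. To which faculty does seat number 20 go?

Silver

Priority for the next seat is population ÷ (current seats + 0.5).
Priorities: Blue 32342.533, Silver 37052.308, Green 31658.462.
Highest priority: Silver.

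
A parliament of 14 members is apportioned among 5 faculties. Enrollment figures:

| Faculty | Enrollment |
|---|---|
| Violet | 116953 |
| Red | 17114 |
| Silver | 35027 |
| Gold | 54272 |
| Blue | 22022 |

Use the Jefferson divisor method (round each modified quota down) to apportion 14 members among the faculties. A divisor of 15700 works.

With modified divisor 15700: modified quotas Violet 7.449, Red 1.090, Silver 2.231, Gold 3.457, Blue 1.403.
Rounding down: Violet 7, Red 1, Silver 2, Gold 3, Blue 1 (total 14).

Violet 7; Red 1; Silver 2; Gold 3; Blue 1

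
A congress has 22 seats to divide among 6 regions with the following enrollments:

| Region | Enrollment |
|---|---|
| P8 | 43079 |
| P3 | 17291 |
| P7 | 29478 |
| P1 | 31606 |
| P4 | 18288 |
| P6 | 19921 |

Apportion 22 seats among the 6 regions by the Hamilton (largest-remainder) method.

P8=6, P3=2, P7=4, P1=4, P4=3, P6=3

The standard divisor is 159663/22 ≈ 7257.409.
Standard quotas: P8 5.9359, P3 2.3825, P7 4.0618, P1 4.3550, P4 2.5199, P6 2.7449.
Lower quotas: P8 5, P3 2, P7 4, P1 4, P4 2, P6 2 (sum 19, leaving 3 seats).
Remainders in descending order: P8 0.9359, P6 0.7449, P4 0.5199, P3 0.3825, P1 0.3550, P7 0.0618.
Largest remainders: P8, P6, P4 receive the extra seats.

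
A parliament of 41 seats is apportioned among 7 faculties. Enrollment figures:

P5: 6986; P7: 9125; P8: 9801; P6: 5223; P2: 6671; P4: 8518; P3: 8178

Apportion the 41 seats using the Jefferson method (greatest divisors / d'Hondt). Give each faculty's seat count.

Standard divisor 54502/41 ≈ 1329.317; standard quotas: P5 5.255, P7 6.864, P8 7.373, P6 3.929, P2 5.018, P4 6.408, P3 6.152.
Rounding down gives 5, 6, 7, 3, 5, 6, 6 = 38 seats, so the divisor must be adjusted.
With modified divisor 1221: modified quotas P5 5.722, P7 7.473, P8 8.027, P6 4.278, P2 5.464, P4 6.976, P3 6.698.
Rounding down: P5 5, P7 7, P8 8, P6 4, P2 5, P4 6, P3 6 (total 41).

P5 5, P7 7, P8 8, P6 4, P2 5, P4 6, P3 6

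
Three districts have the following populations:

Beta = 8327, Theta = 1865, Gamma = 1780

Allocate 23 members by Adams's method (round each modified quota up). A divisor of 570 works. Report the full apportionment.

With modified divisor 570: modified quotas Beta 14.609, Theta 3.272, Gamma 3.123.
Rounding up: Beta 15, Theta 4, Gamma 4 (total 23).

Beta 15, Theta 4, Gamma 4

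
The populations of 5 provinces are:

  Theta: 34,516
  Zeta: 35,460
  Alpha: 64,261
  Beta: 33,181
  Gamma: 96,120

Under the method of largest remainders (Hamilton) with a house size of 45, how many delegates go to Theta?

6

Standard divisor: 263538 ÷ 45 ≈ 5856.4.
Standard quotas: Theta 5.8937, Zeta 6.0549, Alpha 10.9728, Beta 5.6658, Gamma 16.4128.
Lower quotas: Theta 5, Zeta 6, Alpha 10, Beta 5, Gamma 16 (sum 42, leaving 3 seats).
Remainders in descending order: Alpha 0.9728, Theta 0.8937, Beta 0.6658, Gamma 0.4128, Zeta 0.0549.
The surplus seats go to Alpha, Theta, Beta.
Theta receives 6.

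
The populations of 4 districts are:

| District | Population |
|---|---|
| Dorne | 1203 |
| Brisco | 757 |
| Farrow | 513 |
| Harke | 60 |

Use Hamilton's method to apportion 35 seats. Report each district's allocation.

Dorne: 17; Brisco: 10; Farrow: 7; Harke: 1

Total 2533; standard divisor 2533/35 ≈ 72.371.
Standard quotas: Dorne 16.623, Brisco 10.460, Farrow 7.088, Harke 0.829.
Lower quotas: Dorne 16, Brisco 10, Farrow 7, Harke 0 (sum 33, leaving 2 seats).
Remainders in descending order: Harke 0.829, Dorne 0.623, Brisco 0.460, Farrow 0.088.
The surplus seats go to Harke, Dorne.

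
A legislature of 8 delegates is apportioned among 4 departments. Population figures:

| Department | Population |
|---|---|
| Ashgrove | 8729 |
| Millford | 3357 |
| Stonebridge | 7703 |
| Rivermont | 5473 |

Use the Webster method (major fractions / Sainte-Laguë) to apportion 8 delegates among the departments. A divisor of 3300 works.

With modified divisor 3300: modified quotas Ashgrove 2.645, Millford 1.017, Stonebridge 2.334, Rivermont 1.658.
Rounding to the nearest integer: Ashgrove 3, Millford 1, Stonebridge 2, Rivermont 2 (total 8).

Ashgrove 3, Millford 1, Stonebridge 2, Rivermont 2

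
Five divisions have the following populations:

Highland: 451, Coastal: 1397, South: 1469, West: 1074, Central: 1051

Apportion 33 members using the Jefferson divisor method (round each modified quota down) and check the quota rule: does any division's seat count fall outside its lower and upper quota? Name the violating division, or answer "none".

Standard quotas: Highland 2.735, Coastal 8.471, South 8.908, West 6.513, Central 6.373.
Jefferson allocation: Highland 2, Coastal 9, South 9, West 7, Central 6.
Every allocation lies between the lower and upper quota.

none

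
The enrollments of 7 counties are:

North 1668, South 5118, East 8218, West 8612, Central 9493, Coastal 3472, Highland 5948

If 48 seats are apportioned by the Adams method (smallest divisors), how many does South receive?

6

Standard divisor 42529/48 ≈ 886.021; standard quotas: North 1.883, South 5.776, East 9.275, West 9.720, Central 10.714, Coastal 3.919, Highland 6.713.
Rounding up gives 2, 6, 10, 10, 11, 4, 7 = 50 seats, so the divisor must be adjusted.
With modified divisor 953: modified quotas North 1.750, South 5.370, East 8.623, West 9.037, Central 9.961, Coastal 3.643, Highland 6.241.
Rounding up: North 2, South 6, East 9, West 10, Central 10, Coastal 4, Highland 7 (total 48).
South receives 6.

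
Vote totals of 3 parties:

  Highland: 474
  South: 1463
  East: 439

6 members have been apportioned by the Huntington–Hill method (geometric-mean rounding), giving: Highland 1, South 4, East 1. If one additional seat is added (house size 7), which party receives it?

Priority for the next seat is population ÷ (√(s·(s+1))).
Priorities: Highland 335.169, South 327.137, East 310.420.
Highest priority: Highland.

Highland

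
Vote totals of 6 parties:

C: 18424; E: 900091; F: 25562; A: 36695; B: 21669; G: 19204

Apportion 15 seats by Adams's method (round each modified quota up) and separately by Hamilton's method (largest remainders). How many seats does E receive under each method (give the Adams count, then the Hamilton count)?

10 and 13

Adams: C 1, E 10, F 1, A 1, B 1, G 1.
Hamilton: C 0, E 13, F 1, A 1, B 0, G 0.
E gets 10 under Adams and 13 under Hamilton.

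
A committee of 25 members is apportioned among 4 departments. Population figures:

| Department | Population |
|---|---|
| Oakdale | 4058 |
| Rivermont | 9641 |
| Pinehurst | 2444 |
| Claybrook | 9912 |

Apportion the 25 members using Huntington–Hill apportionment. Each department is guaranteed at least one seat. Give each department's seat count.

With divisor 1031: modified quotas Oakdale 3.936, Rivermont 9.351, Pinehurst 2.371, Claybrook 9.614.
Geometric-mean thresholds: Oakdale √(3·4)=3.464, Rivermont √(9·10)=9.487, Pinehurst √(2·3)=2.449, Claybrook √(9·10)=9.487.
Each quota rounded against its threshold gives Oakdale 4, Rivermont 9, Pinehurst 2, Claybrook 10 (total 25).

Oakdale 4; Rivermont 9; Pinehurst 2; Claybrook 10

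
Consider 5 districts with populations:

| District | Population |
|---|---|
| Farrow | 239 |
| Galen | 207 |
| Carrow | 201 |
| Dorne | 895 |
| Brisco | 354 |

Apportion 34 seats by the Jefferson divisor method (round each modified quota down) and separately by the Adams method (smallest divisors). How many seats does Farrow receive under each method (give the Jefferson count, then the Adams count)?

Jefferson: Farrow 4, Galen 4, Carrow 3, Dorne 17, Brisco 6.
Adams: Farrow 5, Galen 4, Carrow 4, Dorne 15, Brisco 6.
Farrow gets 4 under Jefferson and 5 under Adams.

4 and 5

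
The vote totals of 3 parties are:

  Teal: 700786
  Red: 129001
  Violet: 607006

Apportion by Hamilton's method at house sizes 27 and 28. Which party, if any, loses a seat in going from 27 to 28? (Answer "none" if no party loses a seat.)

Red

At 27 seats: Teal 13, Red 3, Violet 11.
At 28 seats: Teal 14, Red 2, Violet 12.
Red drops from 3 to 2.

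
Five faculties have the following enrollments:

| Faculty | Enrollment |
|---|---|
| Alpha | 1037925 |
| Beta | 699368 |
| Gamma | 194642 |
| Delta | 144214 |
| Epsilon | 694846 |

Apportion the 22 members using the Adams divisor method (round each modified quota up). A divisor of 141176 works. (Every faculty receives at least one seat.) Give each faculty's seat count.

With modified divisor 141176: modified quotas Alpha 7.352, Beta 4.954, Gamma 1.379, Delta 1.022, Epsilon 4.922.
Rounding up: Alpha 8, Beta 5, Gamma 2, Delta 2, Epsilon 5 (total 22).

Alpha 8, Beta 5, Gamma 2, Delta 2, Epsilon 5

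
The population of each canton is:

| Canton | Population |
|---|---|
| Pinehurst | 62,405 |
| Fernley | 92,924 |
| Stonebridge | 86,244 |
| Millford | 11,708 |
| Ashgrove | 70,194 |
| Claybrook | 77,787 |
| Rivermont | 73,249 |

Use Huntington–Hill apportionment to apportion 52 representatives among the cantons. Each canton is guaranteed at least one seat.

Pinehurst 7, Fernley 10, Stonebridge 9, Millford 1, Ashgrove 8, Claybrook 9, Rivermont 8

With divisor 9129: modified quotas Pinehurst 6.836, Fernley 10.179, Stonebridge 9.447, Millford 1.283, Ashgrove 7.689, Claybrook 8.521, Rivermont 8.024.
Geometric-mean thresholds: Pinehurst √(6·7)=6.481, Fernley √(10·11)=10.488, Stonebridge √(9·10)=9.487, Millford √(1·2)=1.414, Ashgrove √(7·8)=7.483, Claybrook √(8·9)=8.485, Rivermont √(8·9)=8.485.
Each quota rounded against its threshold gives Pinehurst 7, Fernley 10, Stonebridge 9, Millford 1, Ashgrove 8, Claybrook 9, Rivermont 8 (total 52).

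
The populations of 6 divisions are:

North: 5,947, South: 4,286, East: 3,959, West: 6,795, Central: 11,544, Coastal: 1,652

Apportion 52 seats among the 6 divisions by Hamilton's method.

Standard divisor: 34183 ÷ 52 ≈ 657.365.
Standard quotas: North 9.0467, South 6.5200, East 6.0225, West 10.3367, Central 17.5610, Coastal 2.5131.
Lower quotas: North 9, South 6, East 6, West 10, Central 17, Coastal 2 (sum 50, leaving 2 seats).
Remainders in descending order: Central 0.5610, South 0.5200, Coastal 0.5131, West 0.3367, North 0.0467, East 0.0225.
The surplus seats go to Central, South.

North=9, South=7, East=6, West=10, Central=18, Coastal=2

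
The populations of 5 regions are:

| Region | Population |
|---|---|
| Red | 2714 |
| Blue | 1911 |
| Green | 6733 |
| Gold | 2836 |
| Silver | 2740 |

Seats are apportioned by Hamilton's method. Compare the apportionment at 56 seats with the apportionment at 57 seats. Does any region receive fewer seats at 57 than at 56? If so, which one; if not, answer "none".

At 56 seats: Red 9, Blue 6, Green 22, Gold 10, Silver 9.
At 57 seats: Red 9, Blue 6, Green 23, Gold 10, Silver 9.
No region's allocation decreased.

none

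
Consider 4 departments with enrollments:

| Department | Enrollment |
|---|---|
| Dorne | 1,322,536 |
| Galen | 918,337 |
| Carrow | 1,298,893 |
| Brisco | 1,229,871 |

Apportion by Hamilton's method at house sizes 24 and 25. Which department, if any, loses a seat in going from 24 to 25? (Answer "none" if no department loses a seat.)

At 24 seats: Dorne 7, Galen 5, Carrow 6, Brisco 6.
At 25 seats: Dorne 7, Galen 5, Carrow 7, Brisco 6.
No department's allocation decreased.

none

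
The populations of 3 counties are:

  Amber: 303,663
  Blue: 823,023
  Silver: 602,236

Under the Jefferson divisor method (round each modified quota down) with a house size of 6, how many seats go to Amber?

Standard divisor 1728922/6 ≈ 288153.667; standard quotas: Amber 1.054, Blue 2.856, Silver 2.090.
Rounding down gives 1, 2, 2 = 5 seats, so the divisor must be adjusted.
With modified divisor 240000: modified quotas Amber 1.265, Blue 3.429, Silver 2.509.
Rounding down: Amber 1, Blue 3, Silver 2 (total 6).
Amber receives 1.

1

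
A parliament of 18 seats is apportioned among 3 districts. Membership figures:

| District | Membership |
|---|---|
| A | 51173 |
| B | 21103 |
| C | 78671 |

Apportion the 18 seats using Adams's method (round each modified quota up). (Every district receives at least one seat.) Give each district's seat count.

A 6, B 3, C 9

Standard divisor 150947/18 ≈ 8385.944; standard quotas: A 6.102, B 2.516, C 9.381.
Rounding up gives 7, 3, 10 = 20 seats, so the divisor must be adjusted.
With modified divisor 9300: modified quotas A 5.502, B 2.269, C 8.459.
Rounding up: A 6, B 3, C 9 (total 18).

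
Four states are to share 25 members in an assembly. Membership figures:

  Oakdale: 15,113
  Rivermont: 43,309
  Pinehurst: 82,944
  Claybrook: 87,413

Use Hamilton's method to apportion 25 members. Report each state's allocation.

The standard divisor is 228779/25 ≈ 9151.16.
Standard quotas: Oakdale 1.6515, Rivermont 4.7326, Pinehurst 9.0638, Claybrook 9.5521.
Lower quotas: Oakdale 1, Rivermont 4, Pinehurst 9, Claybrook 9 (sum 23, leaving 2 seats).
Remainders in descending order: Rivermont 0.7326, Oakdale 0.6515, Claybrook 0.5521, Pinehurst 0.0638.
Largest remainders: Rivermont, Oakdale receive the extra seats.

Oakdale=2, Rivermont=5, Pinehurst=9, Claybrook=9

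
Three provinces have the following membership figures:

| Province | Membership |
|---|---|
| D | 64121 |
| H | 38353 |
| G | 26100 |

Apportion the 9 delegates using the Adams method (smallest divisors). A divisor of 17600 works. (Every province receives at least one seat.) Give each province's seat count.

With modified divisor 17600: modified quotas D 3.643, H 2.179, G 1.483.
Rounding up: D 4, H 3, G 2 (total 9).

D 4; H 3; G 2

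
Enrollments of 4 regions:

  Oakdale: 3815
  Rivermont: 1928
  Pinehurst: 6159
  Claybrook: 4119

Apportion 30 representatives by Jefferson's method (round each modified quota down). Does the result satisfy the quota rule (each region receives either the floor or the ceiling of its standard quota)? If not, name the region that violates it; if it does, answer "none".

Standard quotas: Oakdale 7.144, Rivermont 3.610, Pinehurst 11.533, Claybrook 7.713.
Jefferson allocation: Oakdale 7, Rivermont 3, Pinehurst 12, Claybrook 8.
Every allocation lies between the lower and upper quota.

none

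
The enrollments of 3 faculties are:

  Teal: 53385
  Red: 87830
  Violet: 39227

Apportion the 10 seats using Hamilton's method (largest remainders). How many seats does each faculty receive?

The standard divisor is 180442/10 ≈ 18044.2.
Standard quotas: Teal 2.9586, Red 4.8675, Violet 2.1739.
Lower quotas: Teal 2, Red 4, Violet 2 (sum 8, leaving 2 seats).
Remainders in descending order: Teal 0.9586, Red 0.8675, Violet 0.1739.
Largest remainders: Teal, Red receive the extra seats.

Teal=3, Red=5, Violet=2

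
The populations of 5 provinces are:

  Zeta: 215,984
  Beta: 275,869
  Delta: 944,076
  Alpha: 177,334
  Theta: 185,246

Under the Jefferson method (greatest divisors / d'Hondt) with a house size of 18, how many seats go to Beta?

3

Standard divisor 1798509/18 ≈ 99917.167; standard quotas: Zeta 2.162, Beta 2.761, Delta 9.449, Alpha 1.775, Theta 1.854.
Rounding down gives 2, 2, 9, 1, 1 = 15 seats, so the divisor must be adjusted.
With modified divisor 90300: modified quotas Zeta 2.392, Beta 3.055, Delta 10.455, Alpha 1.964, Theta 2.051.
Rounding down: Zeta 2, Beta 3, Delta 10, Alpha 1, Theta 2 (total 18).
Beta receives 3.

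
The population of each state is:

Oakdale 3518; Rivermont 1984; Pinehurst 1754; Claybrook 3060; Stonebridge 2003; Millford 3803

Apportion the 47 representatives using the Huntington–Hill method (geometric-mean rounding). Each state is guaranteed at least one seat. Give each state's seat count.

With divisor 348: modified quotas Oakdale 10.109, Rivermont 5.701, Pinehurst 5.040, Claybrook 8.793, Stonebridge 5.756, Millford 10.928.
Geometric-mean thresholds: Oakdale √(10·11)=10.488, Rivermont √(5·6)=5.477, Pinehurst √(5·6)=5.477, Claybrook √(8·9)=8.485, Stonebridge √(5·6)=5.477, Millford √(10·11)=10.488.
Each quota rounded against its threshold gives Oakdale 10, Rivermont 6, Pinehurst 5, Claybrook 9, Stonebridge 6, Millford 11 (total 47).

Oakdale 10; Rivermont 6; Pinehurst 5; Claybrook 9; Stonebridge 6; Millford 11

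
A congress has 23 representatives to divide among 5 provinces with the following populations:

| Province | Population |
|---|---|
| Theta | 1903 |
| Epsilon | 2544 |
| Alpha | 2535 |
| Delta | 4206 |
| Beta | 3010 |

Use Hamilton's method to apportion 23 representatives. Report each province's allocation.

Total 14198; standard divisor 14198/23 ≈ 617.304.
Standard quotas: Theta 3.083, Epsilon 4.121, Alpha 4.107, Delta 6.813, Beta 4.876.
Lower quotas: Theta 3, Epsilon 4, Alpha 4, Delta 6, Beta 4 (sum 21, leaving 2 seats).
Remainders in descending order: Beta 0.876, Delta 0.813, Epsilon 0.121, Alpha 0.107, Theta 0.083.
The surplus seats go to Beta, Delta.

Theta: 3, Epsilon: 4, Alpha: 4, Delta: 7, Beta: 5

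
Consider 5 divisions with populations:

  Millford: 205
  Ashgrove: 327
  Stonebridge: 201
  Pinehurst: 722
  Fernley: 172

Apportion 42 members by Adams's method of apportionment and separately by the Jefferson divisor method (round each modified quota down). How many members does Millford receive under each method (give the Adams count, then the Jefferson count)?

6 and 5

Adams: Millford 6, Ashgrove 8, Stonebridge 5, Pinehurst 18, Fernley 5.
Jefferson: Millford 5, Ashgrove 9, Stonebridge 5, Pinehurst 19, Fernley 4.
Millford gets 6 under Adams and 5 under Jefferson.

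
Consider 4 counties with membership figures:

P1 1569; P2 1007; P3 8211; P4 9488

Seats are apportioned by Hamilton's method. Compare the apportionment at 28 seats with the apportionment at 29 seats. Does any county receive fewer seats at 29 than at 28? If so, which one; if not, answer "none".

At 28 seats: P1 2, P2 2, P3 11, P4 13.
At 29 seats: P1 2, P2 1, P3 12, P4 14.
P2 drops from 2 to 1.

P2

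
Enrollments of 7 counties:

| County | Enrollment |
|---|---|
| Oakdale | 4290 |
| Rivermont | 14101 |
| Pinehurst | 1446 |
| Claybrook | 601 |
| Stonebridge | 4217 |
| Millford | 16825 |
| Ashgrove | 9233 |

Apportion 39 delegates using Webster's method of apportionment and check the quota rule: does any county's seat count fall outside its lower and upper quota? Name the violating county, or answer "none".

Millford

Standard quotas: Oakdale 3.299, Rivermont 10.844, Pinehurst 1.112, Claybrook 0.462, Stonebridge 3.243, Millford 12.939, Ashgrove 7.100.
Webster allocation: Oakdale 3, Rivermont 11, Pinehurst 1, Claybrook 0, Stonebridge 3, Millford 14, Ashgrove 7.
Millford has quota 12.939 (lower 12, upper 13) but receives 14 — outside the quota interval.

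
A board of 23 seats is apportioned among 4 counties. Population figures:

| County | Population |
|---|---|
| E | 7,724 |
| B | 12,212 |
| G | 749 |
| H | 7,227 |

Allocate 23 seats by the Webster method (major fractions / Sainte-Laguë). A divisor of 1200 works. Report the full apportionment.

With modified divisor 1200: modified quotas E 6.437, B 10.177, G 0.624, H 6.022.
Rounding to the nearest integer: E 6, B 10, G 1, H 6 (total 23).

E 6, B 10, G 1, H 6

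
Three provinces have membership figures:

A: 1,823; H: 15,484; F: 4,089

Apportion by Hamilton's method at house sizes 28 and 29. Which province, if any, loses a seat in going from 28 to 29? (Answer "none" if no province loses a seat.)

At 28 seats: A 3, H 20, F 5.
At 29 seats: A 2, H 21, F 6.
A drops from 3 to 2.

A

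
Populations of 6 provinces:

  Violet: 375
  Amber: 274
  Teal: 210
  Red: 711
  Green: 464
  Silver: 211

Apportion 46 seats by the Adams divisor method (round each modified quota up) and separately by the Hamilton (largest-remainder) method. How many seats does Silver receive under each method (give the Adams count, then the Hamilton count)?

5 and 4

Adams: Violet 8, Amber 6, Teal 4, Red 14, Green 9, Silver 5.
Hamilton: Violet 8, Amber 6, Teal 4, Red 15, Green 9, Silver 4.
Silver gets 5 under Adams and 4 under Hamilton.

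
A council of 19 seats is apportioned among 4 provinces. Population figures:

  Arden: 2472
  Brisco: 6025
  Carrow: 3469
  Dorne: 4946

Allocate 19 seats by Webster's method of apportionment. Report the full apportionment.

Standard divisor 16912/19 ≈ 890.105; standard quotas: Arden 2.777, Brisco 6.769, Carrow 3.897, Dorne 5.557.
Rounding to the nearest integer gives 3, 7, 4, 6 = 20 seats, so the divisor must be adjusted.
With modified divisor 910: modified quotas Arden 2.716, Brisco 6.621, Carrow 3.812, Dorne 5.435.
Rounding to the nearest integer: Arden 3, Brisco 7, Carrow 4, Dorne 5 (total 19).

Arden 3, Brisco 7, Carrow 4, Dorne 5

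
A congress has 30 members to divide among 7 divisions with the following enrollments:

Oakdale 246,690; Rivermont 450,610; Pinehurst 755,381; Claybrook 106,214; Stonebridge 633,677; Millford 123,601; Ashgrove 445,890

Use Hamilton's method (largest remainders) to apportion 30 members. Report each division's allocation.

Oakdale=3, Rivermont=5, Pinehurst=8, Claybrook=1, Stonebridge=7, Millford=1, Ashgrove=5

Total 2762063; standard divisor 2762063/30 ≈ 92068.767.
Standard quotas: Oakdale 2.6794, Rivermont 4.8943, Pinehurst 8.2045, Claybrook 1.1536, Stonebridge 6.8826, Millford 1.3425, Ashgrove 4.8430.
Lower quotas: Oakdale 2, Rivermont 4, Pinehurst 8, Claybrook 1, Stonebridge 6, Millford 1, Ashgrove 4 (sum 26, leaving 4 seats).
Remainders in descending order: Rivermont 0.8943, Stonebridge 0.8826, Ashgrove 0.8430, Oakdale 0.6794, Millford 0.3425, Pinehurst 0.2045, Claybrook 0.1536.
The surplus seats go to Rivermont, Stonebridge, Ashgrove, Oakdale.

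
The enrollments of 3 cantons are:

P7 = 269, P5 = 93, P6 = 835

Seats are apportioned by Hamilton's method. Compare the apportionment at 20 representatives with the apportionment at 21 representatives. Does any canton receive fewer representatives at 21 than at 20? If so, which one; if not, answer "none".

At 20 seats: P7 4, P5 2, P6 14.
At 21 seats: P7 5, P5 1, P6 15.
P5 drops from 2 to 1.

P5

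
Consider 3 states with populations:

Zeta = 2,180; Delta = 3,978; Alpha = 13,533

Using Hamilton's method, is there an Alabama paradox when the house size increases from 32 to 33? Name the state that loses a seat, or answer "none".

Zeta

At 32 seats: Zeta 4, Delta 6, Alpha 22.
At 33 seats: Zeta 3, Delta 7, Alpha 23.
Zeta drops from 4 to 3.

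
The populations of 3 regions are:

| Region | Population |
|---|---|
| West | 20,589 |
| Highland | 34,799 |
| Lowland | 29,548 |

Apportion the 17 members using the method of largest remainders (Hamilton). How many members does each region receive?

West: 4, Highland: 7, Lowland: 6

The standard divisor is 84936/17 ≈ 4996.235.
Standard quotas: West 4.1209, Highland 6.9650, Lowland 5.9141.
Lower quotas: West 4, Highland 6, Lowland 5 (sum 15, leaving 2 seats).
Remainders in descending order: Highland 0.9650, Lowland 0.9141, West 0.1209.
The surplus seats go to Highland, Lowland.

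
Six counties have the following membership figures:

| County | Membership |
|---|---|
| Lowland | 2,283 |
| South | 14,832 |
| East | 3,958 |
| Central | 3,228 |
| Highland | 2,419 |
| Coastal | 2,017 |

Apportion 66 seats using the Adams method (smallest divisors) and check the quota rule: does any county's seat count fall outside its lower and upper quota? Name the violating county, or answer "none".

South

Standard quotas: Lowland 5.243, South 34.065, East 9.090, Central 7.414, Highland 5.556, Coastal 4.632.
Adams allocation: Lowland 5, South 33, East 9, Central 8, Highland 6, Coastal 5.
South has quota 34.065 (lower 34, upper 35) but receives 33 — outside the quota interval.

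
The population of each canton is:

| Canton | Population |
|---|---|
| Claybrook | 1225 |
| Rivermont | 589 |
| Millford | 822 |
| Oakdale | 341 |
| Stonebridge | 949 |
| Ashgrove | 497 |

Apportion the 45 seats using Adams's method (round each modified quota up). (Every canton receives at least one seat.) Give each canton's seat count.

Claybrook 12, Rivermont 6, Millford 8, Oakdale 4, Stonebridge 10, Ashgrove 5

Standard divisor 4423/45 ≈ 98.289; standard quotas: Claybrook 12.463, Rivermont 5.993, Millford 8.363, Oakdale 3.469, Stonebridge 9.655, Ashgrove 5.057.
Rounding up gives 13, 6, 9, 4, 10, 6 = 48 seats, so the divisor must be adjusted.
With modified divisor 104: modified quotas Claybrook 11.779, Rivermont 5.663, Millford 7.904, Oakdale 3.279, Stonebridge 9.125, Ashgrove 4.779.
Rounding up: Claybrook 12, Rivermont 6, Millford 8, Oakdale 4, Stonebridge 10, Ashgrove 5 (total 45).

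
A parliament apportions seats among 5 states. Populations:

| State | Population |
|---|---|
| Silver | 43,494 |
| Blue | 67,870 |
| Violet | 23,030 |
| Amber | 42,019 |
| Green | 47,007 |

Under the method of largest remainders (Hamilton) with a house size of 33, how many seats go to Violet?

Standard divisor: 223420 ÷ 33 ≈ 6770.303.
Standard quotas: Silver 6.4242, Blue 10.0247, Violet 3.4016, Amber 6.2064, Green 6.9431.
Lower quotas: Silver 6, Blue 10, Violet 3, Amber 6, Green 6 (sum 31, leaving 2 seats).
Remainders in descending order: Green 0.9431, Silver 0.4242, Violet 0.4016, Amber 0.2064, Blue 0.0247.
The surplus seats go to Green, Silver.
Violet receives 3.

3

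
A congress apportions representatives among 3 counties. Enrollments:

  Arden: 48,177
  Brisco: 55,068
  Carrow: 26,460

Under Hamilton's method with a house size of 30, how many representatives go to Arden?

Total 129705; standard divisor 129705/30 ≈ 4323.5.
Standard quotas: Arden 11.1431, Brisco 12.7369, Carrow 6.1200.
Lower quotas: Arden 11, Brisco 12, Carrow 6 (sum 29, leaving 1 seat).
Remainders in descending order: Brisco 0.7369, Arden 0.1431, Carrow 0.1200.
The surplus seat goes to Brisco.
Arden receives 11.

11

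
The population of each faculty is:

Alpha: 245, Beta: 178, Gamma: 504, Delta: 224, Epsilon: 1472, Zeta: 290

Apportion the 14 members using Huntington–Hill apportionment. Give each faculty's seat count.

With divisor 205.4: modified quotas Alpha 1.193, Beta 0.867, Gamma 2.454, Delta 1.091, Epsilon 7.167, Zeta 1.412.
Geometric-mean thresholds: Alpha √(1·2)=1.414, Beta (min 1), Gamma √(2·3)=2.449, Delta √(1·2)=1.414, Epsilon √(7·8)=7.483, Zeta √(1·2)=1.414.
Each quota rounded against its threshold gives Alpha 1, Beta 1, Gamma 3, Delta 1, Epsilon 7, Zeta 1 (total 14).

Alpha 1, Beta 1, Gamma 3, Delta 1, Epsilon 7, Zeta 1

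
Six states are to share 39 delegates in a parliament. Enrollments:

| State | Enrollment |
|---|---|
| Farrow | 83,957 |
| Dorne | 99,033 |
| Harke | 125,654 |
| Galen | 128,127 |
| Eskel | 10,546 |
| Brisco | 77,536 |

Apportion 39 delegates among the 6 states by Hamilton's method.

The standard divisor is 524853/39 ≈ 13457.769.
Standard quotas: Farrow 6.2386, Dorne 7.3588, Harke 9.3369, Galen 9.5207, Eskel 0.7836, Brisco 5.7614.
Lower quotas: Farrow 6, Dorne 7, Harke 9, Galen 9, Eskel 0, Brisco 5 (sum 36, leaving 3 seats).
Remainders in descending order: Eskel 0.7836, Brisco 0.7614, Galen 0.5207, Dorne 0.3588, Harke 0.3369, Farrow 0.2386.
Largest remainders: Eskel, Brisco, Galen receive the extra seats.

Farrow 6; Dorne 7; Harke 9; Galen 10; Eskel 1; Brisco 6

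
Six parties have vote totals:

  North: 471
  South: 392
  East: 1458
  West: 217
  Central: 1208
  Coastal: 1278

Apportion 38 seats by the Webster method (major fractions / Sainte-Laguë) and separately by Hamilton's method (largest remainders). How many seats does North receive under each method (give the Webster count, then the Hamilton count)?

4 and 3

Webster: North 4, South 3, East 11, West 2, Central 9, Coastal 9.
Hamilton: North 3, South 3, East 11, West 2, Central 9, Coastal 10.
North gets 4 under Webster and 3 under Hamilton.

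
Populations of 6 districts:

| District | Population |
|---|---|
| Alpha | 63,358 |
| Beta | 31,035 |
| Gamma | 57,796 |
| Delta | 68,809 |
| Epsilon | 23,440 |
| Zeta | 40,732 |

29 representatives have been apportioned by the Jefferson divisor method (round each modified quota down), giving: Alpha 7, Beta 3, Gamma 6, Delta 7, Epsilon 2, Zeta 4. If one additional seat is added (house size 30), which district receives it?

Delta

Priority for the next seat is population ÷ (current seats + 1).
Priorities: Alpha 7919.750, Beta 7758.750, Gamma 8256.571, Delta 8601.125, Epsilon 7813.333, Zeta 8146.400.
Highest priority: Delta.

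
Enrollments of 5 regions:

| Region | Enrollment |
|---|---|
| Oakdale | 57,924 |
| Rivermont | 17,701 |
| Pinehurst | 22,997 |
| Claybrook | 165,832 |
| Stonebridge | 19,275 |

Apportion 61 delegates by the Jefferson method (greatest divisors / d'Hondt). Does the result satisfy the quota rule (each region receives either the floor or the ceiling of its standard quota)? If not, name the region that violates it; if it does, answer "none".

Claybrook

Standard quotas: Oakdale 12.453, Rivermont 3.806, Pinehurst 4.944, Claybrook 35.653, Stonebridge 4.144.
Jefferson allocation: Oakdale 12, Rivermont 3, Pinehurst 5, Claybrook 37, Stonebridge 4.
Claybrook has quota 35.653 (lower 35, upper 36) but receives 37 — outside the quota interval.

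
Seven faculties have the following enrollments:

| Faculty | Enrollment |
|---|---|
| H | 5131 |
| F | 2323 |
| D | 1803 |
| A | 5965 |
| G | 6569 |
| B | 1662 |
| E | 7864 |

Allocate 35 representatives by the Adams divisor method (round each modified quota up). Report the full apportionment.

H 6, F 3, D 2, A 7, G 7, B 2, E 8

Standard divisor 31317/35 ≈ 894.771; standard quotas: H 5.734, F 2.596, D 2.015, A 6.667, G 7.342, B 1.857, E 8.789.
Rounding up gives 6, 3, 3, 7, 8, 2, 9 = 38 seats, so the divisor must be adjusted.
With modified divisor 990: modified quotas H 5.183, F 2.346, D 1.821, A 6.025, G 6.635, B 1.679, E 7.943.
Rounding up: H 6, F 3, D 2, A 7, G 7, B 2, E 8 (total 35).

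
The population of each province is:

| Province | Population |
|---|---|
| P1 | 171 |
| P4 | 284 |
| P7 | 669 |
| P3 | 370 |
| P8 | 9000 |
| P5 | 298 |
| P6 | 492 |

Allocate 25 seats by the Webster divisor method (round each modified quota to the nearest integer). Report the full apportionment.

Standard divisor 11284/25 ≈ 451.36; standard quotas: P1 0.379, P4 0.629, P7 1.482, P3 0.820, P8 19.940, P5 0.660, P6 1.090.
Rounding to the nearest integer gives P1 0, P4 1, P7 1, P3 1, P8 20, P5 1, P6 1 — total 25, matching the house size, so no adjustment is needed.

P1 0, P4 1, P7 1, P3 1, P8 20, P5 1, P6 1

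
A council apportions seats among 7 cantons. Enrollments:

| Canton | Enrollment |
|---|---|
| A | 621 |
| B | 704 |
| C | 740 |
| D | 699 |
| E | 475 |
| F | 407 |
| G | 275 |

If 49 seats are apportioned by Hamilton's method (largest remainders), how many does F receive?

5

The standard divisor is 3921/49 ≈ 80.02.
Standard quotas: A 7.761, B 8.798, C 9.248, D 8.735, E 5.936, F 5.086, G 3.437.
Lower quotas: A 7, B 8, C 9, D 8, E 5, F 5, G 3 (sum 45, leaving 4 seats).
Remainders in descending order: E 0.936, B 0.798, A 0.761, D 0.735, G 0.437, C 0.248, F 0.086.
Largest remainders: E, B, A, D receive the extra seats.
F receives 5.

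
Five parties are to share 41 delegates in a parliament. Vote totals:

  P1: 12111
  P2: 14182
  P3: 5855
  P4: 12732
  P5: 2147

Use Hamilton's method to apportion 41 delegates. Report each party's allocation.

The standard divisor is 47027/41 = 1147.
Standard quotas: P1 10.5588, P2 12.3644, P3 5.1046, P4 11.1003, P5 1.8718.
Lower quotas: P1 10, P2 12, P3 5, P4 11, P5 1 (sum 39, leaving 2 seats).
Remainders in descending order: P5 0.8718, P1 0.5588, P2 0.3644, P3 0.1046, P4 0.1003.
Largest remainders: P5, P1 receive the extra seats.

P1=11; P2=12; P3=5; P4=11; P5=2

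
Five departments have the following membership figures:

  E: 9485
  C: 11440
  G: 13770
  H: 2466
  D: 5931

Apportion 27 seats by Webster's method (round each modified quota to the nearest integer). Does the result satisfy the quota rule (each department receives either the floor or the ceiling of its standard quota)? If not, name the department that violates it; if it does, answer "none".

Standard quotas: E 5.943, C 7.168, G 8.628, H 1.545, D 3.716.
Webster allocation: E 6, C 7, G 8, H 2, D 4.
Every allocation lies between the lower and upper quota.

none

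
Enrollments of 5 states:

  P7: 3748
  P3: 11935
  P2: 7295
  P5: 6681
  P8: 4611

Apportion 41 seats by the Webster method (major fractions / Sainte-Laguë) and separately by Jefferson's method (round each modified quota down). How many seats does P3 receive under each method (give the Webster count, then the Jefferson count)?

Webster: P7 4, P3 14, P2 9, P5 8, P8 6.
Jefferson: P7 4, P3 15, P2 9, P5 8, P8 5.
P3 gets 14 under Webster and 15 under Jefferson.

14 and 15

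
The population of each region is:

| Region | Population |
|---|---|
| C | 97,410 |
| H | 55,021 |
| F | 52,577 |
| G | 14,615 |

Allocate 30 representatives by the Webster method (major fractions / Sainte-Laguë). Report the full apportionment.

Standard divisor 219623/30 ≈ 7320.767; standard quotas: C 13.306, H 7.516, F 7.182, G 1.996.
Rounding to the nearest integer gives C 13, H 8, F 7, G 2 — total 30, matching the house size, so no adjustment is needed.

C=13, H=8, F=7, G=2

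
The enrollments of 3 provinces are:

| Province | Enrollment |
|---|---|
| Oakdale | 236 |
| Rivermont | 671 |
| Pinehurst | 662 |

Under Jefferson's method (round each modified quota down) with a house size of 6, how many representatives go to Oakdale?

1

Standard divisor 1569/6 ≈ 261.5; standard quotas: Oakdale 0.902, Rivermont 2.566, Pinehurst 2.532.
Rounding down gives 0, 2, 2 = 4 seats, so the divisor must be adjusted.
With modified divisor 222.17: modified quotas Oakdale 1.062, Rivermont 3.020, Pinehurst 2.980.
Rounding down: Oakdale 1, Rivermont 3, Pinehurst 2 (total 6).
Oakdale receives 1.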